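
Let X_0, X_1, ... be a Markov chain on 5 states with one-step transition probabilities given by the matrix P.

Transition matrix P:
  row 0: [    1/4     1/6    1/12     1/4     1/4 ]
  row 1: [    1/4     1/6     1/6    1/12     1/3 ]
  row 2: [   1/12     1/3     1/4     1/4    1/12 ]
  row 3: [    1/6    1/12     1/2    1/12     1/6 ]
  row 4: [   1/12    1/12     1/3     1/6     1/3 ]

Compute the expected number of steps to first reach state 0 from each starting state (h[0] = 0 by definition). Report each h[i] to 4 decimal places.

h = [0.0000, 6.6153, 7.5774, 7.2677, 7.9326]

First-step conditioning: h[0] = 0; for i ≠ 0, h[i] = 1 + Σ_k P[i][k]·h[k].
  h[1] = 1 + 1/6·h[1] + 1/6·h[2] + 1/12·h[3] + 1/3·h[4]
  h[2] = 1 + 1/3·h[1] + 1/4·h[2] + 1/4·h[3] + 1/12·h[4]
  h[3] = 1 + 1/12·h[1] + 1/2·h[2] + 1/12·h[3] + 1/6·h[4]
  h[4] = 1 + 1/12·h[1] + 1/3·h[2] + 1/6·h[3] + 1/3·h[4]
Solving the 4×4 linear system over states ≠ 0 gives exactly h = [0, 9612/1453, 11010/1453, 10560/1453, 11526/1453] (h[0] = 0 is the target).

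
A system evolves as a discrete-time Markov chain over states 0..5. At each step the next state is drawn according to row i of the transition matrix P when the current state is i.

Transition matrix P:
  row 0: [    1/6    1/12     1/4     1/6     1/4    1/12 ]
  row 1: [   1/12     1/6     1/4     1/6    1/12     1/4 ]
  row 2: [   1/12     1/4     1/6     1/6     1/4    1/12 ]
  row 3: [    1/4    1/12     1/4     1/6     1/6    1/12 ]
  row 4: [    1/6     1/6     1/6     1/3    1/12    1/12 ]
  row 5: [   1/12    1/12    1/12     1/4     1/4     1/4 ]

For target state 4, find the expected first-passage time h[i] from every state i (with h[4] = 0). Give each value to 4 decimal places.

First-step conditioning: h[4] = 0; for i ≠ 4, h[i] = 1 + Σ_k P[i][k]·h[k].
  h[0] = 1 + 1/6·h[0] + 1/12·h[1] + 1/4·h[2] + 1/6·h[3] + 1/12·h[5]
  h[1] = 1 + 1/12·h[0] + 1/6·h[1] + 1/4·h[2] + 1/6·h[3] + 1/4·h[5]
  h[2] = 1 + 1/12·h[0] + 1/4·h[1] + 1/6·h[2] + 1/6·h[3] + 1/12·h[5]
  h[3] = 1 + 1/4·h[0] + 1/12·h[1] + 1/4·h[2] + 1/6·h[3] + 1/12·h[5]
  h[5] = 1 + 1/12·h[0] + 1/12·h[1] + 1/12·h[2] + 1/4·h[3] + 1/4·h[5]
Solving the 5×5 linear system over states ≠ 4 gives exactly h = [69024/14749, 81608/14749, 70960/14749, 74776/14749, 0, 69212/14749] (h[4] = 0 is the target).

h = [4.6799, 5.5331, 4.8112, 5.0699, 0.0000, 4.6927]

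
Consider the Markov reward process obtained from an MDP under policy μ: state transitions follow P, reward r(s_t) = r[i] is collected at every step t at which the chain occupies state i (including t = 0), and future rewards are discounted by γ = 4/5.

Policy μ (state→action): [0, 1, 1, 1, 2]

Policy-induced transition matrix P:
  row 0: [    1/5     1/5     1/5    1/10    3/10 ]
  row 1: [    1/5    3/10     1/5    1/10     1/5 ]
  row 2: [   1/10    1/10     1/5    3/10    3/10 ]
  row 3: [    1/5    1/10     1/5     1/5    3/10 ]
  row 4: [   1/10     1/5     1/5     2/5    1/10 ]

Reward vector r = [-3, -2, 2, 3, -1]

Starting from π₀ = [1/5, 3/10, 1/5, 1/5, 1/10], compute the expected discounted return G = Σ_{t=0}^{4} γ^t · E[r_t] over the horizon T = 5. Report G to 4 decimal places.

G = -0.3648

t=0: π = [0.2000, 0.3000, 0.2000, 0.2000, 0.1000], E[r] = -0.3000, γ^t·E[r] = -0.300000, running G = -0.300000
t=1: π = [0.1700, 0.1900, 0.2000, 0.1900, 0.2500], E[r] = -0.1700, γ^t·E[r] = -0.136000, running G = -0.436000
t=2: π = [0.1550, 0.1800, 0.2000, 0.2340, 0.2310], E[r] = 0.0460, γ^t·E[r] = 0.029440, running G = -0.406560
t=3: π = [0.1569, 0.1746, 0.2000, 0.2327, 0.2358], E[r] = 0.0424, γ^t·E[r] = 0.021709, running G = -0.384851
t=4: π = [0.1564, 0.1742, 0.2000, 0.2340, 0.2354], E[r] = 0.0490, γ^t·E[r] = 0.020074, running G = -0.364777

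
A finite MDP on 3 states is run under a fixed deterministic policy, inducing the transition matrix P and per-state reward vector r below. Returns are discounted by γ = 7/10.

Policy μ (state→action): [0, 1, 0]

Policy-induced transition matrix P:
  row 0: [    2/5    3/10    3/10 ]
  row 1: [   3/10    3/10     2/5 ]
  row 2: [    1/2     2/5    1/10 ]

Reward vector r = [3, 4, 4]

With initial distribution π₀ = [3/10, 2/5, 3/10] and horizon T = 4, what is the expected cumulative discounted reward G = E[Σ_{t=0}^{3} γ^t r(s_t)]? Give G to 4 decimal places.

t=0: π = [0.3000, 0.4000, 0.3000], E[r] = 3.7000, γ^t·E[r] = 3.700000, running G = 3.700000
t=1: π = [0.3900, 0.3300, 0.2800], E[r] = 3.6100, γ^t·E[r] = 2.527000, running G = 6.227000
t=2: π = [0.3950, 0.3280, 0.2770], E[r] = 3.6050, γ^t·E[r] = 1.766450, running G = 7.993450
t=3: π = [0.3949, 0.3277, 0.2774], E[r] = 3.6051, γ^t·E[r] = 1.236549, running G = 9.229999

G = 9.2300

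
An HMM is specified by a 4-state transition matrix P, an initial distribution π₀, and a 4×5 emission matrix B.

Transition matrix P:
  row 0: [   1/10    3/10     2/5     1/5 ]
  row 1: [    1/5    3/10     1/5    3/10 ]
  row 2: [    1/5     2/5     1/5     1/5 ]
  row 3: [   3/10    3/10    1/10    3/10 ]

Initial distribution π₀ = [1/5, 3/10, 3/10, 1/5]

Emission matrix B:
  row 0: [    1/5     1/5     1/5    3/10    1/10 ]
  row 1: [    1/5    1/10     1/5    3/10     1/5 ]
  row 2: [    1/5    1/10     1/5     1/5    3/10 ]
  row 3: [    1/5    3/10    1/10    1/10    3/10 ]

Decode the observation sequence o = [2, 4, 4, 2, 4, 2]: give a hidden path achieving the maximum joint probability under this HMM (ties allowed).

path = [1, 3, 3, 0, 2, 1]

t=0: δ = [4.000e-02, 6.000e-02, 6.000e-02, 2.000e-02]  (obs o_0=2)
t=1: δ = [1.200e-03, 4.800e-03, 4.800e-03, 5.400e-03]  ψ = [1, 2, 0, 1]  (obs o_1=4)
t=2: δ = [1.620e-04, 3.840e-04, 2.880e-04, 4.860e-04]  ψ = [3, 2, 1, 3]  (obs o_2=4)
t=3: δ = [2.916e-05, 2.916e-05, 1.536e-05, 1.458e-05]  ψ = [3, 3, 1, 3]  (obs o_3=2)
t=4: δ = [5.832e-07, 1.750e-06, 3.499e-06, 2.624e-06]  ψ = [1, 0, 0, 1]  (obs o_4=4)
t=5: δ = [1.575e-07, 2.799e-07, 1.400e-07, 7.873e-08]  ψ = [3, 2, 2, 3]  (obs o_5=2)
backtrack: best end state = 1; path = [1, 3, 3, 0, 2, 1]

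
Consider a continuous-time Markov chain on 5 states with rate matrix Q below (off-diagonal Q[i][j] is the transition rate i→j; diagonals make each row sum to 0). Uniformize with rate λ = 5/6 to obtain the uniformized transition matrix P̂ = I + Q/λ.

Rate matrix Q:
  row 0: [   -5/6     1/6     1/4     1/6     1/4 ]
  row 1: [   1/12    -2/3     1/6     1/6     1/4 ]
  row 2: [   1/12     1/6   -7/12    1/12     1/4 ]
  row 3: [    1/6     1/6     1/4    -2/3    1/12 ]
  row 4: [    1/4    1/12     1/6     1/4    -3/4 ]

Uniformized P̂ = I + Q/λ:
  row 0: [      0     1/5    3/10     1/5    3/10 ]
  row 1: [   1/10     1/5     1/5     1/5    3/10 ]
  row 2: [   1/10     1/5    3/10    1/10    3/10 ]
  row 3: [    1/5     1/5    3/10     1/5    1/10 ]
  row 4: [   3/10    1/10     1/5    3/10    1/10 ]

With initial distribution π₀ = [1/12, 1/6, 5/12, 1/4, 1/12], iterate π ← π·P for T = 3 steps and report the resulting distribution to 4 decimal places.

π = [0.1486, 0.1780, 0.2603, 0.1963, 0.2168]

t=0: π = [0.0833, 0.1667, 0.4167, 0.2500, 0.0833]
t=1: π = [0.1333, 0.1917, 0.2750, 0.1667, 0.2333]
t=2: π = [0.1500, 0.1767, 0.2575, 0.1958, 0.2200]
t=3: π = [0.1486, 0.1780, 0.2603, 0.1963, 0.2168]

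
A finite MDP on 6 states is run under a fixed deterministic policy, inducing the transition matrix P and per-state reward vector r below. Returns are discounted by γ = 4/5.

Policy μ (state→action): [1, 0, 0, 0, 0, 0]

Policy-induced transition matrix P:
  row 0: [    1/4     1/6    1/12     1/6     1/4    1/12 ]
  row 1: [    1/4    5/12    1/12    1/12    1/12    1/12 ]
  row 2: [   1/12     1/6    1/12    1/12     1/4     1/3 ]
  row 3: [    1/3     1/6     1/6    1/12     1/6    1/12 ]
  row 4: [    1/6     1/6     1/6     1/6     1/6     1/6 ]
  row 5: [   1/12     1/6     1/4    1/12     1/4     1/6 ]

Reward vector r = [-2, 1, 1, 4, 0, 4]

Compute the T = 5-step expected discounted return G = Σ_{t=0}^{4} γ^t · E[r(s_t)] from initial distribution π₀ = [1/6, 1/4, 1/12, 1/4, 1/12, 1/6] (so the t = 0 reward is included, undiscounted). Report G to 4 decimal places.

G = 3.8913

t=0: π = [0.1667, 0.2500, 0.0833, 0.2500, 0.0833, 0.1667], E[r] = 1.6667, γ^t·E[r] = 1.666667, running G = 1.666667
t=1: π = [0.2222, 0.2292, 0.1389, 0.1042, 0.1806, 0.1250], E[r] = 0.8403, γ^t·E[r] = 0.672222, running G = 2.338889
t=2: π = [0.1997, 0.2240, 0.1279, 0.1169, 0.1881, 0.1435], E[r] = 0.9942, γ^t·E[r] = 0.636296, running G = 2.975185
t=3: π = [0.1988, 0.2227, 0.1327, 0.1156, 0.1873, 0.1429], E[r] = 0.9920, γ^t·E[r] = 0.507901, running G = 3.483086
t=4: π = [0.1981, 0.2223, 0.1324, 0.1155, 0.1876, 0.1440], E[r] = 0.9966, γ^t·E[r] = 0.408221, running G = 3.891307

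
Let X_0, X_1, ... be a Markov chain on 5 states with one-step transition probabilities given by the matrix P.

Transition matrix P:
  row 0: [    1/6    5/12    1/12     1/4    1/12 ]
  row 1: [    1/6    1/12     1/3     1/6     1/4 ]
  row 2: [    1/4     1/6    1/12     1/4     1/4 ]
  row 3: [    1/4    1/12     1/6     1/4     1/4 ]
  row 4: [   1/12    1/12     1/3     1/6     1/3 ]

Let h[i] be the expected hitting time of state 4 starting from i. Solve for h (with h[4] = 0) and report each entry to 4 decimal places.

First-step conditioning: h[4] = 0; for i ≠ 4, h[i] = 1 + Σ_k P[i][k]·h[k].
  h[0] = 1 + 1/6·h[0] + 5/12·h[1] + 1/12·h[2] + 1/4·h[3]
  h[1] = 1 + 1/6·h[0] + 1/12·h[1] + 1/3·h[2] + 1/6·h[3]
  h[2] = 1 + 1/4·h[0] + 1/6·h[1] + 1/12·h[2] + 1/4·h[3]
  h[3] = 1 + 1/4·h[0] + 1/12·h[1] + 1/6·h[2] + 1/4·h[3]
Solving the 4×4 linear system over states ≠ 4 gives exactly h = [3148/585, 8108/1755, 8204/1755, 8212/1755, 0] (h[4] = 0 is the target).

h = [5.3812, 4.6199, 4.6746, 4.6792, 0.0000]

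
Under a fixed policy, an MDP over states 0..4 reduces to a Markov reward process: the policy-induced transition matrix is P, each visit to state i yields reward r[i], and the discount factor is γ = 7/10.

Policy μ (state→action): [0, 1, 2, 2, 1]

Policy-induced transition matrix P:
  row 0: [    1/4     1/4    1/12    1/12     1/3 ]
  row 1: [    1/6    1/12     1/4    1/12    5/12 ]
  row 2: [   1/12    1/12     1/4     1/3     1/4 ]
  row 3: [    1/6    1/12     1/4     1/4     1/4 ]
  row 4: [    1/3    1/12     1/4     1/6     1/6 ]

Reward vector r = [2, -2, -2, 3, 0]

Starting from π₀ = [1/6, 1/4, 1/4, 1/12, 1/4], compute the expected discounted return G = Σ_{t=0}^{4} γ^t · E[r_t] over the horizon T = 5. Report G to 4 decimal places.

t=0: π = [0.1667, 0.2500, 0.2500, 0.0833, 0.2500], E[r] = -0.4167, γ^t·E[r] = -0.416667, running G = -0.416667
t=1: π = [0.2014, 0.1111, 0.2222, 0.1806, 0.2847], E[r] = 0.2778, γ^t·E[r] = 0.194444, running G = -0.222222
t=2: π = [0.2124, 0.1169, 0.2164, 0.1927, 0.2616], E[r] = 0.3362, γ^t·E[r] = 0.164751, running G = -0.057471
t=3: π = [0.2099, 0.1187, 0.2146, 0.1914, 0.2654], E[r] = 0.3273, γ^t·E[r] = 0.112249, running G = 0.054778
t=4: π = [0.2105, 0.1183, 0.2150, 0.1910, 0.2652], E[r] = 0.3273, γ^t·E[r] = 0.078591, running G = 0.133369

G = 0.1334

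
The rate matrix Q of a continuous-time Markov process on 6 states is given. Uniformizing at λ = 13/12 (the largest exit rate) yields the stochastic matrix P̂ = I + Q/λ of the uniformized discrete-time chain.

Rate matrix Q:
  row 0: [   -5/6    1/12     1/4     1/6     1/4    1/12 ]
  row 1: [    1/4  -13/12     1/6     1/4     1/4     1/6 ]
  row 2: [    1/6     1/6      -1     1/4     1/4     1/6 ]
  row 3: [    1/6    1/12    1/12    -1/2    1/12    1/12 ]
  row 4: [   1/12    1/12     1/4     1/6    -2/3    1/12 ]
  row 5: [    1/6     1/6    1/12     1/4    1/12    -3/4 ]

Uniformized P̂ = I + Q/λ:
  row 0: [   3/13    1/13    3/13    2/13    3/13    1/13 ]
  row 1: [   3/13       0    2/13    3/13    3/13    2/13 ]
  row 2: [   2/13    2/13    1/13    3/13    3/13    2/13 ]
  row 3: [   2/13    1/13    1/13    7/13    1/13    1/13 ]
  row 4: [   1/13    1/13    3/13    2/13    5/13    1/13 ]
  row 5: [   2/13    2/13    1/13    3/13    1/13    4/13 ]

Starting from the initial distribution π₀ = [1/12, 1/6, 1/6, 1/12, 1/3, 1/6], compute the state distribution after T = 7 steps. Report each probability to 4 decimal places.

π = [0.1577, 0.0901, 0.1385, 0.2938, 0.1970, 0.1229]

t=0: π = [0.0833, 0.1667, 0.1667, 0.0833, 0.3333, 0.1667]
t=1: π = [0.1474, 0.0897, 0.1538, 0.2244, 0.2436, 0.1410]
t=2: π = [0.1534, 0.0927, 0.1440, 0.2697, 0.2120, 0.1282]
t=3: π = [0.1565, 0.0907, 0.1403, 0.2857, 0.2022, 0.1247]
t=4: π = [0.1573, 0.0903, 0.1391, 0.2911, 0.1987, 0.1235]
t=5: π = [0.1576, 0.0902, 0.1386, 0.2929, 0.1976, 0.1231]
t=6: π = [0.1577, 0.0901, 0.1385, 0.2936, 0.1972, 0.1229]
t=7: π = [0.1577, 0.0901, 0.1385, 0.2938, 0.1970, 0.1229]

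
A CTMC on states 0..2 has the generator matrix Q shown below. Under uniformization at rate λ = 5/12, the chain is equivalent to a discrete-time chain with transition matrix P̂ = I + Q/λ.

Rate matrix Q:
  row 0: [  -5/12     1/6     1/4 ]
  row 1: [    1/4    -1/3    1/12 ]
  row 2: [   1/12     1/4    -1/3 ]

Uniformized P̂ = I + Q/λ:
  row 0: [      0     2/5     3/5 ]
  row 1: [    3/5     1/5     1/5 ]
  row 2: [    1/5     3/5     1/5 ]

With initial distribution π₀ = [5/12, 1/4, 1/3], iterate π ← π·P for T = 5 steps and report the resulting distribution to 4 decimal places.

π = [0.2973, 0.3853, 0.3174]

t=0: π = [0.4167, 0.2500, 0.3333]
t=1: π = [0.2167, 0.4167, 0.3667]
t=2: π = [0.3233, 0.3900, 0.2867]
t=3: π = [0.2913, 0.3793, 0.3293]
t=4: π = [0.2935, 0.3900, 0.3165]
t=5: π = [0.2973, 0.3853, 0.3174]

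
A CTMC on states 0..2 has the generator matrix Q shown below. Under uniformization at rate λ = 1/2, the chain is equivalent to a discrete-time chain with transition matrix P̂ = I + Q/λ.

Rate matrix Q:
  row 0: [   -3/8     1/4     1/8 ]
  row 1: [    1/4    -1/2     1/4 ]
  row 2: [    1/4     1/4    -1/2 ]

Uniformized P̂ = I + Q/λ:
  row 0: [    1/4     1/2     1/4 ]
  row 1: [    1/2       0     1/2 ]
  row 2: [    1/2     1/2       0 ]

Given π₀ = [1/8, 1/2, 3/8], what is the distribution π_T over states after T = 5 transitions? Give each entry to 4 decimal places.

π = [0.4003, 0.3281, 0.2716]

t=0: π = [0.1250, 0.5000, 0.3750]
t=1: π = [0.4688, 0.2500, 0.2813]
t=2: π = [0.3828, 0.3750, 0.2422]
t=3: π = [0.4043, 0.3125, 0.2832]
t=4: π = [0.3989, 0.3438, 0.2573]
t=5: π = [0.4003, 0.3281, 0.2716]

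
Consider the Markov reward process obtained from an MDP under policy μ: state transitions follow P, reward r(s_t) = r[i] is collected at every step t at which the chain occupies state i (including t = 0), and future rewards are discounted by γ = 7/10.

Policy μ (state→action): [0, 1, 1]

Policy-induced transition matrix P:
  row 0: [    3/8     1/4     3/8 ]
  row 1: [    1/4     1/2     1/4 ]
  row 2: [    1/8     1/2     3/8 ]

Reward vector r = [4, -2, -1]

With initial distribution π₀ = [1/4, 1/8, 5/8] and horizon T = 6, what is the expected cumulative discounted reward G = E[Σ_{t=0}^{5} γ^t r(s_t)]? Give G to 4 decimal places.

t=0: π = [0.2500, 0.1250, 0.6250], E[r] = 0.1250, γ^t·E[r] = 0.125000, running G = 0.125000
t=1: π = [0.2031, 0.4375, 0.3594], E[r] = -0.4219, γ^t·E[r] = -0.295313, running G = -0.170313
t=2: π = [0.2305, 0.4492, 0.3203], E[r] = -0.2969, γ^t·E[r] = -0.145469, running G = -0.315781
t=3: π = [0.2388, 0.4424, 0.3188], E[r] = -0.2485, γ^t·E[r] = -0.085248, running G = -0.401029
t=4: π = [0.2400, 0.4403, 0.3197], E[r] = -0.2404, γ^t·E[r] = -0.057710, running G = -0.458738
t=5: π = [0.2400, 0.4400, 0.3200], E[r] = -0.2398, γ^t·E[r] = -0.040307, running G = -0.499045

G = -0.4990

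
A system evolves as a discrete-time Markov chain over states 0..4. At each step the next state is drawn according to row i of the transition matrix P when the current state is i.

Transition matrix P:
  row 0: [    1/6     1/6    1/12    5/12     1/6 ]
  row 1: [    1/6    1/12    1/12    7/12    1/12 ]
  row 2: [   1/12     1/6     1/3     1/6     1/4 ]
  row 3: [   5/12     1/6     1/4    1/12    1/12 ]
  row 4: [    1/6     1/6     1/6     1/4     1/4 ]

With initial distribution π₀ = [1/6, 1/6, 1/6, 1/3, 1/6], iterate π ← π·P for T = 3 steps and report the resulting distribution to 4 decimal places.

t=0: π = [0.1667, 0.1667, 0.1667, 0.3333, 0.1667]
t=1: π = [0.2361, 0.1528, 0.1944, 0.2639, 0.1528]
t=2: π = [0.2164, 0.1539, 0.1887, 0.2801, 0.1609]
t=3: π = [0.2210, 0.1538, 0.1906, 0.2750, 0.1596]

π = [0.2210, 0.1538, 0.1906, 0.2750, 0.1596]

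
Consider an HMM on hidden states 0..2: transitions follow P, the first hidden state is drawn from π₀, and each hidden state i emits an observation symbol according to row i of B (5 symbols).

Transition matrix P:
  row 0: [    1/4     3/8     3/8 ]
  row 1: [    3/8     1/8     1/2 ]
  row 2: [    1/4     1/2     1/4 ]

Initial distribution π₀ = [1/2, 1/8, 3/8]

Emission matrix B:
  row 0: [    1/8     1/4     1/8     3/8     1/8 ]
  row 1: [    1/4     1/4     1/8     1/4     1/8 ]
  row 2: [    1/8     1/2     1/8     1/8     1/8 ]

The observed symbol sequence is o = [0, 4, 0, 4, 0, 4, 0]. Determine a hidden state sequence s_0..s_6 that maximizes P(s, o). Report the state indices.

t=0: δ = [6.250e-02, 3.125e-02, 4.688e-02]  (obs o_0=0)
t=1: δ = [1.953e-03, 2.930e-03, 2.930e-03]  ψ = [0, 0, 0]  (obs o_1=4)
t=2: δ = [1.373e-04, 3.662e-04, 1.831e-04]  ψ = [1, 2, 1]  (obs o_2=0)
t=3: δ = [1.717e-05, 1.144e-05, 2.289e-05]  ψ = [1, 2, 1]  (obs o_3=4)
t=4: δ = [7.153e-07, 2.861e-06, 8.047e-07]  ψ = [2, 2, 0]  (obs o_4=0)
t=5: δ = [1.341e-07, 5.029e-08, 1.788e-07]  ψ = [1, 2, 1]  (obs o_5=4)
t=6: δ = [5.588e-09, 2.235e-08, 6.286e-09]  ψ = [2, 2, 0]  (obs o_6=0)
backtrack: best end state = 1; path = [0, 2, 1, 2, 1, 2, 1]

path = [0, 2, 1, 2, 1, 2, 1]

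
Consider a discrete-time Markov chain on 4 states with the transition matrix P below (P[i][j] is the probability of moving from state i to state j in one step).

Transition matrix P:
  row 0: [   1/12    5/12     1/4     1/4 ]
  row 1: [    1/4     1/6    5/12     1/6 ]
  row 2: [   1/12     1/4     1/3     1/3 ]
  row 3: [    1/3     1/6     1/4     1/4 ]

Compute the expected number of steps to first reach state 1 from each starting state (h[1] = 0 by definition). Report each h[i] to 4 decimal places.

h = [3.3000, 0.0000, 3.9750, 4.1250]

First-step conditioning: h[1] = 0; for i ≠ 1, h[i] = 1 + Σ_k P[i][k]·h[k].
  h[0] = 1 + 1/12·h[0] + 1/4·h[2] + 1/4·h[3]
  h[2] = 1 + 1/12·h[0] + 1/3·h[2] + 1/3·h[3]
  h[3] = 1 + 1/3·h[0] + 1/4·h[2] + 1/4·h[3]
Solving the 3×3 linear system over states ≠ 1 gives exactly h = [33/10, 0, 159/40, 33/8] (h[1] = 0 is the target).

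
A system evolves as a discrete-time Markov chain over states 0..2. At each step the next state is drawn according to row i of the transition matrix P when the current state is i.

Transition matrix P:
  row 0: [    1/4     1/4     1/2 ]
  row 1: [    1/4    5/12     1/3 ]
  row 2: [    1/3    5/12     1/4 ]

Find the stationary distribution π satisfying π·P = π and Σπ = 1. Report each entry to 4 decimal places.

Balance equations π_j = Σ_i π_i·P[i][j]:
  π_0 = 1/4·π_0 + 1/4·π_1 + 1/3·π_2
  π_1 = 1/4·π_0 + 5/12·π_1 + 5/12·π_2
  normalize: π_0 + π_1 + π_2 = 1
Solving the linear system gives exactly π = [43/154, 57/154, 27/77].

π = [0.2792, 0.3701, 0.3506]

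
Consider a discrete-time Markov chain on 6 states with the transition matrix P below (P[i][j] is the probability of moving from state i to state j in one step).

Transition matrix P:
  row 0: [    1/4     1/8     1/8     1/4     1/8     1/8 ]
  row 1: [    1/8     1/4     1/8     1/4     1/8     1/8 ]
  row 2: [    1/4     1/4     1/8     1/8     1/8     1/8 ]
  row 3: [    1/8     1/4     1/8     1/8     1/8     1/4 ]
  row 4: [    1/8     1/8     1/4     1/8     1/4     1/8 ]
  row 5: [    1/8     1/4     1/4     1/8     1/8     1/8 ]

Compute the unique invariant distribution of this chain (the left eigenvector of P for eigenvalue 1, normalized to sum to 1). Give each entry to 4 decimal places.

Balance equations π_j = Σ_i π_i·P[i][j]:
  π_0 = 1/4·π_0 + 1/8·π_1 + 1/4·π_2 + 1/8·π_3 + 1/8·π_4 + 1/8·π_5
  π_1 = 1/8·π_0 + 1/4·π_1 + 1/4·π_2 + 1/4·π_3 + 1/8·π_4 + 1/4·π_5
  π_2 = 1/8·π_0 + 1/8·π_1 + 1/8·π_2 + 1/8·π_3 + 1/4·π_4 + 1/4·π_5
  π_3 = 1/4·π_0 + 1/4·π_1 + 1/8·π_2 + 1/8·π_3 + 1/8·π_4 + 1/8·π_5
  π_4 = 1/8·π_0 + 1/8·π_1 + 1/8·π_2 + 1/8·π_3 + 1/4·π_4 + 1/8·π_5
  normalize: π_0 + π_1 + π_2 + π_3 + π_4 + π_5 = 1
Solving the linear system gives exactly π = [317/1911, 404/1911, 44/273, 47/273, 1/7, 40/273].

π = [0.1659, 0.2114, 0.1612, 0.1722, 0.1429, 0.1465]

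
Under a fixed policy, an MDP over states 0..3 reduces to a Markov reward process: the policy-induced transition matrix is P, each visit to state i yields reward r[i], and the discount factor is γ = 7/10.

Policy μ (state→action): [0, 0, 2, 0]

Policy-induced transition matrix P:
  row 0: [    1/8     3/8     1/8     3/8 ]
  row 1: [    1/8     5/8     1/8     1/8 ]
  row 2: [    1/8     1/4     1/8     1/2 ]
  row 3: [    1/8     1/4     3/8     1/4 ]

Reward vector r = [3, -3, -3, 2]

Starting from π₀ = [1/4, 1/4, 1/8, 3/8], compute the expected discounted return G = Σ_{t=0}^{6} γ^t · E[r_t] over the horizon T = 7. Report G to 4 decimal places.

G = -1.4646

t=0: π = [0.2500, 0.2500, 0.1250, 0.3750], E[r] = 0.3750, γ^t·E[r] = 0.375000, running G = 0.375000
t=1: π = [0.1250, 0.3750, 0.2188, 0.2813], E[r] = -0.8438, γ^t·E[r] = -0.590625, running G = -0.215625
t=2: π = [0.1250, 0.4063, 0.1953, 0.2734], E[r] = -0.8828, γ^t·E[r] = -0.432578, running G = -0.648203
t=3: π = [0.1250, 0.4180, 0.1934, 0.2637], E[r] = -0.9316, γ^t·E[r] = -0.319553, running G = -0.967756
t=4: π = [0.1250, 0.4224, 0.1909, 0.2617], E[r] = -0.9414, γ^t·E[r] = -0.226032, running G = -1.193788
t=5: π = [0.1250, 0.4240, 0.1904, 0.2606], E[r] = -0.9472, γ^t·E[r] = -0.159197, running G = -1.352984
t=6: π = [0.1250, 0.4246, 0.1901, 0.2602], E[r] = -0.9488, γ^t·E[r] = -0.111631, running G = -1.464615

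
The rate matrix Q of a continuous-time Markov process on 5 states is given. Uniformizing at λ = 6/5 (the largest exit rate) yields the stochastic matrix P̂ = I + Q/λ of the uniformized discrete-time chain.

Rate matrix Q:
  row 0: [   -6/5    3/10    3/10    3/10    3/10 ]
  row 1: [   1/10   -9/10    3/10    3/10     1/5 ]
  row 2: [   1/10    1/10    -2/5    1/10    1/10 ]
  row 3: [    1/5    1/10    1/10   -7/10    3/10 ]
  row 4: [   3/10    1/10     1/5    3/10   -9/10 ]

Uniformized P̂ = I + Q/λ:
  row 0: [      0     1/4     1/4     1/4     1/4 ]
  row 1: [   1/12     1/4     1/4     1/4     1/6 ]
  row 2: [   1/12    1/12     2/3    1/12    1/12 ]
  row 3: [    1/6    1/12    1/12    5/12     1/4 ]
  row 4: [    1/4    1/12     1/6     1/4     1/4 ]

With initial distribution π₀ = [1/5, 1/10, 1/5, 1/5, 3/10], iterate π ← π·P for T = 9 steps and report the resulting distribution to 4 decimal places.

t=0: π = [0.2000, 0.1000, 0.2000, 0.2000, 0.3000]
t=1: π = [0.1333, 0.1333, 0.2750, 0.2500, 0.2083]
t=2: π = [0.1278, 0.1278, 0.3056, 0.2458, 0.1931]
t=3: π = [0.1253, 0.1259, 0.3203, 0.2400, 0.1884]
t=4: π = [0.1243, 0.1252, 0.3277, 0.2366, 0.1861]
t=5: π = [0.1237, 0.1249, 0.3316, 0.2348, 0.1849]
t=6: π = [0.1234, 0.1248, 0.3336, 0.2339, 0.1843]
t=7: π = [0.1233, 0.1247, 0.3347, 0.2334, 0.1840]
t=8: π = [0.1232, 0.1247, 0.3352, 0.2331, 0.1838]
t=9: π = [0.1231, 0.1246, 0.3355, 0.2330, 0.1837]

π = [0.1231, 0.1246, 0.3355, 0.2330, 0.1837]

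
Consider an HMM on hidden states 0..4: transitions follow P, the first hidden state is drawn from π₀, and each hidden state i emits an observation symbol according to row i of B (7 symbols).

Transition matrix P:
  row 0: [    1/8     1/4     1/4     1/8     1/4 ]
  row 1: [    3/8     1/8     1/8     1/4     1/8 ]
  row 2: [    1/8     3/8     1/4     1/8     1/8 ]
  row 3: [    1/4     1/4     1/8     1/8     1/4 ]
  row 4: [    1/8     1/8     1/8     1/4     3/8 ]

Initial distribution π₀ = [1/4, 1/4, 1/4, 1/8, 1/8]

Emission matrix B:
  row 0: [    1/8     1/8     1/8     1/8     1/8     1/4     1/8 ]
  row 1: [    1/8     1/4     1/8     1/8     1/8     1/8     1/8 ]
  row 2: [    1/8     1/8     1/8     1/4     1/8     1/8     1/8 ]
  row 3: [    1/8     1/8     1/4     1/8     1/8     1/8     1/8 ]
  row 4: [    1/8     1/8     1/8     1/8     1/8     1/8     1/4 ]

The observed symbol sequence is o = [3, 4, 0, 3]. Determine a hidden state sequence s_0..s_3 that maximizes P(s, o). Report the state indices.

t=0: δ = [3.125e-02, 3.125e-02, 6.250e-02, 1.562e-02, 1.562e-02]  (obs o_0=3)
t=1: δ = [1.465e-03, 2.930e-03, 1.953e-03, 9.766e-04, 9.766e-04]  ψ = [1, 2, 2, 1, 0]  (obs o_1=4)
t=2: δ = [1.373e-04, 9.155e-05, 6.104e-05, 9.155e-05, 4.578e-05]  ψ = [1, 2, 2, 1, 0]  (obs o_2=0)
t=3: δ = [4.292e-06, 4.292e-06, 8.583e-06, 2.861e-06, 4.292e-06]  ψ = [1, 0, 0, 1, 0]  (obs o_3=3)
backtrack: best end state = 2; path = [2, 1, 0, 2]

path = [2, 1, 0, 2]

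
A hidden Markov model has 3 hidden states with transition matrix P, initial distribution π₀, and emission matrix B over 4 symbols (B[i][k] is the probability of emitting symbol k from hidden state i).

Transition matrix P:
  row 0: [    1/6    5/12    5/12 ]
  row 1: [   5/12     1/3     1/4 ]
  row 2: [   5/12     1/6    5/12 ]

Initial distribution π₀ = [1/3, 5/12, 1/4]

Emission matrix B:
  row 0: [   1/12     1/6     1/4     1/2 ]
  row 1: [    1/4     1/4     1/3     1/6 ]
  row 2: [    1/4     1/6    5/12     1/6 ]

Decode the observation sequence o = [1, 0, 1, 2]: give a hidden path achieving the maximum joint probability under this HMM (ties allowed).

t=0: δ = [5.556e-02, 1.042e-01, 4.167e-02]  (obs o_0=1)
t=1: δ = [3.617e-03, 8.681e-03, 6.510e-03]  ψ = [1, 1, 1]  (obs o_1=0)
t=2: δ = [6.028e-04, 7.234e-04, 4.521e-04]  ψ = [1, 1, 2]  (obs o_2=1)
t=3: δ = [7.535e-05, 8.372e-05, 1.047e-04]  ψ = [1, 0, 0]  (obs o_3=2)
backtrack: best end state = 2; path = [1, 1, 0, 2]

path = [1, 1, 0, 2]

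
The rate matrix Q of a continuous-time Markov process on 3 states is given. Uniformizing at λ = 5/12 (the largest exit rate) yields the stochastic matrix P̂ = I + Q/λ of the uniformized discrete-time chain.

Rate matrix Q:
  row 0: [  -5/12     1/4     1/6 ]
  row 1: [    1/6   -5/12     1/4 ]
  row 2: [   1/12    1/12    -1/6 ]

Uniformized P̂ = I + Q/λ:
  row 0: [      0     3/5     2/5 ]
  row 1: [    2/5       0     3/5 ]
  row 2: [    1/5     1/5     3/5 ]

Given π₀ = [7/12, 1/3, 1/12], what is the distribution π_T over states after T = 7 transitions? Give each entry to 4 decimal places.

t=0: π = [0.5833, 0.3333, 0.0833]
t=1: π = [0.1500, 0.3667, 0.4833]
t=2: π = [0.2433, 0.1867, 0.5700]
t=3: π = [0.1887, 0.2600, 0.5513]
t=4: π = [0.2143, 0.2235, 0.5623]
t=5: π = [0.2018, 0.2410, 0.5571]
t=6: π = [0.2078, 0.2325, 0.5596]
t=7: π = [0.2049, 0.2366, 0.5584]

π = [0.2049, 0.2366, 0.5584]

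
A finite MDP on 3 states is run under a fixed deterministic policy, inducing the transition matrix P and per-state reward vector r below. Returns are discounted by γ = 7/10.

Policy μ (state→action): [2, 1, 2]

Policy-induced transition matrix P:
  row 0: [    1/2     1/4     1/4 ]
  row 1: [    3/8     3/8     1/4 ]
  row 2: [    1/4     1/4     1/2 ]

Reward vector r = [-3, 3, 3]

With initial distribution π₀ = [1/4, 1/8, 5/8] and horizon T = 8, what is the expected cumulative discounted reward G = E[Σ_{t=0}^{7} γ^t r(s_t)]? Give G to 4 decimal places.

G = 3.3082

t=0: π = [0.2500, 0.1250, 0.6250], E[r] = 1.5000, γ^t·E[r] = 1.500000, running G = 1.500000
t=1: π = [0.3281, 0.2656, 0.4063], E[r] = 1.0313, γ^t·E[r] = 0.721875, running G = 2.221875
t=2: π = [0.3652, 0.2832, 0.3516], E[r] = 0.8086, γ^t·E[r] = 0.396211, running G = 2.618086
t=3: π = [0.3767, 0.2854, 0.3379], E[r] = 0.7397, γ^t·E[r] = 0.253733, running G = 2.871819
t=4: π = [0.3799, 0.2857, 0.3345], E[r] = 0.7209, γ^t·E[r] = 0.173085, running G = 3.044904
t=5: π = [0.3807, 0.2857, 0.3336], E[r] = 0.7160, γ^t·E[r] = 0.120332, running G = 3.165236
t=6: π = [0.3809, 0.2857, 0.3334], E[r] = 0.7147, γ^t·E[r] = 0.084085, running G = 3.249321
t=7: π = [0.3809, 0.2857, 0.3334], E[r] = 0.7144, γ^t·E[r] = 0.058833, running G = 3.308154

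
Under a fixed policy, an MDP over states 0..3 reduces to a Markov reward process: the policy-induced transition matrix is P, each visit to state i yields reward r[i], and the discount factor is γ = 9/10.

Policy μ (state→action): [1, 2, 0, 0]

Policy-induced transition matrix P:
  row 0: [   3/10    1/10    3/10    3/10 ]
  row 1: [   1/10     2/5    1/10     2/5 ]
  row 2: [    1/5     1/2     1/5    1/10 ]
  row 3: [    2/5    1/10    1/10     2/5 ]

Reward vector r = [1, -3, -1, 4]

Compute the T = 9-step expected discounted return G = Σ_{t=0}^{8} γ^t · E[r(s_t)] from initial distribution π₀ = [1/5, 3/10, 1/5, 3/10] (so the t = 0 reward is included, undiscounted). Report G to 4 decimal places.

t=0: π = [0.2000, 0.3000, 0.2000, 0.3000], E[r] = 0.3000, γ^t·E[r] = 0.300000, running G = 0.300000
t=1: π = [0.2500, 0.2700, 0.1600, 0.3200], E[r] = 0.5600, γ^t·E[r] = 0.504000, running G = 0.804000
t=2: π = [0.2620, 0.2450, 0.1660, 0.3270], E[r] = 0.6690, γ^t·E[r] = 0.541890, running G = 1.345890
t=3: π = [0.2671, 0.2399, 0.1690, 0.3240], E[r] = 0.6744, γ^t·E[r] = 0.491638, running G = 1.837528
t=4: π = [0.2675, 0.2396, 0.1703, 0.3226], E[r] = 0.6689, γ^t·E[r] = 0.438832, running G = 2.276360
t=5: π = [0.2673, 0.2400, 0.1705, 0.3222], E[r] = 0.6654, γ^t·E[r] = 0.392905, running G = 2.669265
t=6: π = [0.2672, 0.2402, 0.1705, 0.3221], E[r] = 0.6644, γ^t·E[r] = 0.353108, running G = 3.022373
t=7: π = [0.2671, 0.2403, 0.1705, 0.3221], E[r] = 0.6643, γ^t·E[r] = 0.317750, running G = 3.340123
t=8: π = [0.2671, 0.2403, 0.1705, 0.3221], E[r] = 0.6644, γ^t·E[r] = 0.285997, running G = 3.626120

G = 3.6261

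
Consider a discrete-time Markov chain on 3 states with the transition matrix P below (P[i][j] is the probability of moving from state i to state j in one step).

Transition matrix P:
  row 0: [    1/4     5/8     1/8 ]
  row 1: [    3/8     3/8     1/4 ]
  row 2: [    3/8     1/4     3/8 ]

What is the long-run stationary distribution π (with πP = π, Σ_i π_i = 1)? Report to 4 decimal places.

π = [0.3333, 0.4286, 0.2381]

Balance equations π_j = Σ_i π_i·P[i][j]:
  π_0 = 1/4·π_0 + 3/8·π_1 + 3/8·π_2
  π_1 = 5/8·π_0 + 3/8·π_1 + 1/4·π_2
  normalize: π_0 + π_1 + π_2 = 1
Solving the linear system gives exactly π = [1/3, 3/7, 5/21].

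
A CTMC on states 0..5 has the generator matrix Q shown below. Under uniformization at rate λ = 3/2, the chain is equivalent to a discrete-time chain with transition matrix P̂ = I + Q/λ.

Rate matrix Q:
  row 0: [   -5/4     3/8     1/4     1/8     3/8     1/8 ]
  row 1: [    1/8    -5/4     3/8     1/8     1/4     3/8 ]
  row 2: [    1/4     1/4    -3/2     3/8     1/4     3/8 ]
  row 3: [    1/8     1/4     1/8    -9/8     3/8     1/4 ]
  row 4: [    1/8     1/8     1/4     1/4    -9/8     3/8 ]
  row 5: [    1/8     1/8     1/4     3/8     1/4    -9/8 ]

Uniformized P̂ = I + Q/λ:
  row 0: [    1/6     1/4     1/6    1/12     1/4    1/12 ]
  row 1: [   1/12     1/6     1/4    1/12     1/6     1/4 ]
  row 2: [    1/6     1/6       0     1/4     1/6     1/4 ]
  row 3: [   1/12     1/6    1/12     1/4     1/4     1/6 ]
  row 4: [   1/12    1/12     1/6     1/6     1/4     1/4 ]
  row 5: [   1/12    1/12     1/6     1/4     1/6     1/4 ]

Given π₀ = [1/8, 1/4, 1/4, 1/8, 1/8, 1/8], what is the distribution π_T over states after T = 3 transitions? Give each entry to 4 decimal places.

t=0: π = [0.1250, 0.2500, 0.2500, 0.1250, 0.1250, 0.1250]
t=1: π = [0.1146, 0.1563, 0.1354, 0.1771, 0.1979, 0.2188]
t=2: π = [0.1042, 0.1415, 0.1424, 0.1884, 0.2075, 0.2161]
t=3: π = [0.1039, 0.1400, 0.1390, 0.1918, 0.2083, 0.2169]

π = [0.1039, 0.1400, 0.1390, 0.1918, 0.2083, 0.2169]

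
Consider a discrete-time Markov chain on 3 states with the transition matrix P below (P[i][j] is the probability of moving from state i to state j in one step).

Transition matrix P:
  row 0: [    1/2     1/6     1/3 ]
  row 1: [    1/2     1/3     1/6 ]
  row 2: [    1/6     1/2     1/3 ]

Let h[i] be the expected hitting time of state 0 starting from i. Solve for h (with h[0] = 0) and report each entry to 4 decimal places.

First-step conditioning: h[0] = 0; for i ≠ 0, h[i] = 1 + Σ_k P[i][k]·h[k].
  h[1] = 1 + 1/3·h[1] + 1/6·h[2]
  h[2] = 1 + 1/2·h[1] + 1/3·h[2]
Solving the 2×2 linear system over states ≠ 0 gives exactly h = [0, 30/13, 42/13] (h[0] = 0 is the target).

h = [0.0000, 2.3077, 3.2308]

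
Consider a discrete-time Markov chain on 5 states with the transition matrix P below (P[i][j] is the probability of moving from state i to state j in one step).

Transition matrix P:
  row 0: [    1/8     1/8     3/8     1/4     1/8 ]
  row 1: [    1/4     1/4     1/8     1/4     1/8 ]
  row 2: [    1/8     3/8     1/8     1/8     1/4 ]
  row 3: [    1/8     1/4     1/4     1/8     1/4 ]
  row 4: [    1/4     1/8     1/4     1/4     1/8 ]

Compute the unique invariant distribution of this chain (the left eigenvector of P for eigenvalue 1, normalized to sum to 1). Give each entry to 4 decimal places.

π = [0.1762, 0.2329, 0.2159, 0.1982, 0.1768]

Balance equations π_j = Σ_i π_i·P[i][j]:
  π_0 = 1/8·π_0 + 1/4·π_1 + 1/8·π_2 + 1/8·π_3 + 1/4·π_4
  π_1 = 1/8·π_0 + 1/4·π_1 + 3/8·π_2 + 1/4·π_3 + 1/8·π_4
  π_2 = 3/8·π_0 + 1/8·π_1 + 1/8·π_2 + 1/4·π_3 + 1/4·π_4
  π_3 = 1/4·π_0 + 1/4·π_1 + 1/8·π_2 + 1/8·π_3 + 1/4·π_4
  normalize: π_0 + π_1 + π_2 + π_3 + π_4 = 1
Solving the linear system gives exactly π = [117/664, 1237/5312, 1147/5312, 1053/5312, 939/5312].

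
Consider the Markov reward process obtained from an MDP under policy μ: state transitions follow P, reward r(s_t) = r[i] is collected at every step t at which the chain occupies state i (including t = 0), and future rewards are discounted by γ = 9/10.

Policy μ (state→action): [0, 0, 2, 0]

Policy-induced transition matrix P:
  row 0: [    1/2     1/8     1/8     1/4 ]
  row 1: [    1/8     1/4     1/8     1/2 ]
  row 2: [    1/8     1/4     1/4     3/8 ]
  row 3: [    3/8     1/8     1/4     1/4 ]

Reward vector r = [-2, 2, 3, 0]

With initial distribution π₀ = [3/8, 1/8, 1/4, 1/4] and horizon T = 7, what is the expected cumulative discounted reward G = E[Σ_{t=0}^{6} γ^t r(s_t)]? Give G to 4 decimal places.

t=0: π = [0.3750, 0.1250, 0.2500, 0.2500], E[r] = 0.2500, γ^t·E[r] = 0.250000, running G = 0.250000
t=1: π = [0.3281, 0.1719, 0.1875, 0.3125], E[r] = 0.2500, γ^t·E[r] = 0.225000, running G = 0.475000
t=2: π = [0.3262, 0.1699, 0.1875, 0.3164], E[r] = 0.2500, γ^t·E[r] = 0.202500, running G = 0.677500
t=3: π = [0.3264, 0.1697, 0.1880, 0.3159], E[r] = 0.2505, γ^t·E[r] = 0.182606, running G = 0.860106
t=4: π = [0.3264, 0.1697, 0.1880, 0.3159], E[r] = 0.2506, γ^t·E[r] = 0.164425, running G = 1.024531
t=5: π = [0.3264, 0.1697, 0.1880, 0.3159], E[r] = 0.2506, γ^t·E[r] = 0.148001, running G = 1.172532
t=6: π = [0.3264, 0.1697, 0.1880, 0.3159], E[r] = 0.2506, γ^t·E[r] = 0.133205, running G = 1.305738

G = 1.3057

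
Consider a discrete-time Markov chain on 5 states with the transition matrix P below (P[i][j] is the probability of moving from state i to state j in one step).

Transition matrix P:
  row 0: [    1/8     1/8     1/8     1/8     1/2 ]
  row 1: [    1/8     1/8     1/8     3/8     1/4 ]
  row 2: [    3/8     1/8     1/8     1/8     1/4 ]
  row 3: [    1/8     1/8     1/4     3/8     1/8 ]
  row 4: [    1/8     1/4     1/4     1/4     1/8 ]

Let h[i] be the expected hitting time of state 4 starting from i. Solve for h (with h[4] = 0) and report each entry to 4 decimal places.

First-step conditioning: h[4] = 0; for i ≠ 4, h[i] = 1 + Σ_k P[i][k]·h[k].
  h[0] = 1 + 1/8·h[0] + 1/8·h[1] + 1/8·h[2] + 1/8·h[3]
  h[1] = 1 + 1/8·h[0] + 1/8·h[1] + 1/8·h[2] + 3/8·h[3]
  h[2] = 1 + 3/8·h[0] + 1/8·h[1] + 1/8·h[2] + 1/8·h[3]
  h[3] = 1 + 1/8·h[0] + 1/8·h[1] + 1/4·h[2] + 3/8·h[3]
Solving the 4×4 linear system over states ≠ 4 gives exactly h = [768/271, 1064/271, 960/271, 1184/271, 0] (h[4] = 0 is the target).

h = [2.8339, 3.9262, 3.5424, 4.3690, 0.0000]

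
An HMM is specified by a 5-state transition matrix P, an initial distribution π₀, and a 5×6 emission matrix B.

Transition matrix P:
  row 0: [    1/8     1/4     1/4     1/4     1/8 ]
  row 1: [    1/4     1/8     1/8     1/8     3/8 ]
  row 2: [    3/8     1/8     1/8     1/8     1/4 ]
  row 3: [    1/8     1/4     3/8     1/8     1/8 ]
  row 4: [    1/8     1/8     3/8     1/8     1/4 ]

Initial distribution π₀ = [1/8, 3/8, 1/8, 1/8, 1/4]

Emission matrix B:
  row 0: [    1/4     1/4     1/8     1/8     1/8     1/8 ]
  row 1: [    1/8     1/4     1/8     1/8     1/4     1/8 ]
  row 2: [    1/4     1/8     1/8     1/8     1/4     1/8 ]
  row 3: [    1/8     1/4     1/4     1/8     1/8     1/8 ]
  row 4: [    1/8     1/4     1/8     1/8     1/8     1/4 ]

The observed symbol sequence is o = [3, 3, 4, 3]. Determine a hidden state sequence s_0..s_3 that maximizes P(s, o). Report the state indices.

t=0: δ = [1.562e-02, 4.688e-02, 1.562e-02, 1.562e-02, 3.125e-02]  (obs o_0=3)
t=1: δ = [1.465e-03, 7.324e-04, 1.465e-03, 7.324e-04, 2.197e-03]  ψ = [1, 1, 4, 1, 1]  (obs o_1=3)
t=2: δ = [6.866e-05, 9.155e-05, 2.060e-04, 4.578e-05, 6.866e-05]  ψ = [2, 0, 4, 0, 4]  (obs o_2=4)
t=3: δ = [9.656e-06, 3.219e-06, 3.219e-06, 3.219e-06, 6.437e-06]  ψ = [2, 2, 2, 2, 2]  (obs o_3=3)
backtrack: best end state = 0; path = [1, 4, 2, 0]

path = [1, 4, 2, 0]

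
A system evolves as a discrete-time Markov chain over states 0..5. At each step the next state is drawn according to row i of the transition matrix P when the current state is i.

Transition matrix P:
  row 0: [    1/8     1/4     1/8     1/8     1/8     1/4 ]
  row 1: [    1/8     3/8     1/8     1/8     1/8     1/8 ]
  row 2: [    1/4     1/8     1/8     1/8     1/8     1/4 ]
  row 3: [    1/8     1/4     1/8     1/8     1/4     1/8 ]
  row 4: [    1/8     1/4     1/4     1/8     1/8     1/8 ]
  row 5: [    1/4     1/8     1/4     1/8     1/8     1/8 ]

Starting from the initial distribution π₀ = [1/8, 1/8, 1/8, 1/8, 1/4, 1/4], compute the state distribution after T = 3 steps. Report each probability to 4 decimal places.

π = [0.1665, 0.2378, 0.1638, 0.1250, 0.1406, 0.1663]

t=0: π = [0.1250, 0.1250, 0.1250, 0.1250, 0.2500, 0.2500]
t=1: π = [0.1719, 0.2188, 0.1875, 0.1250, 0.1406, 0.1563]
t=2: π = [0.1680, 0.2344, 0.1621, 0.1250, 0.1406, 0.1699]
t=3: π = [0.1665, 0.2378, 0.1638, 0.1250, 0.1406, 0.1663]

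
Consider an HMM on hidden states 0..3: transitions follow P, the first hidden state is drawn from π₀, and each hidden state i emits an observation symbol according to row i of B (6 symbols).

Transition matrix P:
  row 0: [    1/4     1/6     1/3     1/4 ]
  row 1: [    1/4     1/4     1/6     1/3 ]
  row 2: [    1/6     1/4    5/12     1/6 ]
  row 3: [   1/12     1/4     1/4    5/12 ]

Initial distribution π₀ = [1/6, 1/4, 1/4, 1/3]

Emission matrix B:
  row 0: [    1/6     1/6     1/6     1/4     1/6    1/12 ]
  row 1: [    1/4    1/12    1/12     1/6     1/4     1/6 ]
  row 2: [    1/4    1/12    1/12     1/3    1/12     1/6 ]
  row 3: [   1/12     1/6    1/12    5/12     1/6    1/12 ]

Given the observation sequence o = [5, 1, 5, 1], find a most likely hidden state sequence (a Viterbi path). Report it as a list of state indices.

t=0: δ = [1.389e-02, 4.167e-02, 4.167e-02, 2.778e-02]  (obs o_0=5)
t=1: δ = [1.736e-03, 8.681e-04, 1.447e-03, 2.315e-03]  ψ = [1, 1, 2, 1]  (obs o_1=1)
t=2: δ = [3.617e-05, 9.645e-05, 1.005e-04, 8.038e-05]  ψ = [0, 3, 2, 3]  (obs o_2=5)
t=3: δ = [4.019e-06, 2.093e-06, 3.489e-06, 5.582e-06]  ψ = [1, 2, 2, 3]  (obs o_3=1)
backtrack: best end state = 3; path = [1, 3, 3, 3]

path = [1, 3, 3, 3]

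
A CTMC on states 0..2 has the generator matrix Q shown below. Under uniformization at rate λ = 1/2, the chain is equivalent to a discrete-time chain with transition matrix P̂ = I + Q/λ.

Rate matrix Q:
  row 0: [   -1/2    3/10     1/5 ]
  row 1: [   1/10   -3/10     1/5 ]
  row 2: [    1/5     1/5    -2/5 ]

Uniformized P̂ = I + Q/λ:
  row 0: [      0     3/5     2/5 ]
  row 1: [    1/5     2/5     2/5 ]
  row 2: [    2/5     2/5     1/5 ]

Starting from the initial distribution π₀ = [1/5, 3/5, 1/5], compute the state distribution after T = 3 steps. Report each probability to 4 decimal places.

π = [0.2192, 0.4464, 0.3344]

t=0: π = [0.2000, 0.6000, 0.2000]
t=1: π = [0.2000, 0.4400, 0.3600]
t=2: π = [0.2320, 0.4400, 0.3280]
t=3: π = [0.2192, 0.4464, 0.3344]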